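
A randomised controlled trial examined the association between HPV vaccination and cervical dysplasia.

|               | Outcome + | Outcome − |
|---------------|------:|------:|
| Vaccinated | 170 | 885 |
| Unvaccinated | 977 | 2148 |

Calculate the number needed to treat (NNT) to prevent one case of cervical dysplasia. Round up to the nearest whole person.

7

Risk in treated group = 170/1055 = 0.16114; risk in control = 977/3125 = 0.31264.
Absolute risk reduction = 0.31264 − 0.16114 = 0.15150
NNT = 1 / ARR = 1 / 0.15150 = 6.601 → round up → 7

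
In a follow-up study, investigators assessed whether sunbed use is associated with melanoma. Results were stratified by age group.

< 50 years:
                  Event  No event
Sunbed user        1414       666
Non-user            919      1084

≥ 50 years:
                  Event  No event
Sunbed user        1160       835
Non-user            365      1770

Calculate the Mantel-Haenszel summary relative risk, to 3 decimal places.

RR_MH = Σ(aᵢ·n₀ᵢ/nᵢ) / Σ(cᵢ·n₁ᵢ/nᵢ), with n₁ᵢ = aᵢ+bᵢ (exposed), n₀ᵢ = cᵢ+dᵢ (unexposed), nᵢ = n₁ᵢ+n₀ᵢ.
Stratum 1 (< 50 years): n₁ = 2080, n₀ = 2003, n = 4083; a·n₀/n = 1414·2003/4083 = 693.6669; c·n₁/n = 919·2080/4083 = 468.1656
Stratum 2 (≥ 50 years): n₁ = 1995, n₀ = 2135, n = 4130; a·n₀/n = 1160·2135/4130 = 599.6610; c·n₁/n = 365·1995/4130 = 176.3136
RR_MH = (693.6669 + 599.6610) / (468.1656 + 176.3136) = 1293.3279 / 644.4791 = 2.00678

2.007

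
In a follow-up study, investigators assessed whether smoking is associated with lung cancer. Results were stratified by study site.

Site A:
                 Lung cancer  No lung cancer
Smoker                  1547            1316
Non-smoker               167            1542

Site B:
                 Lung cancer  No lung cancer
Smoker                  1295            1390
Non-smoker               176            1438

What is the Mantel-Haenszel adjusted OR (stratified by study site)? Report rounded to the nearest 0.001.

9.097

OR_MH = Σ(aᵢdᵢ/nᵢ) / Σ(bᵢcᵢ/nᵢ), where nᵢ is the stratum total.
Stratum 1 (Site A): n = 4572; a·d/n = 1547·1542/4572 = 521.7572; b·c/n = 1316·167/4572 = 48.0691
Stratum 2 (Site B): n = 4299; a·d/n = 1295·1438/4299 = 433.1728; b·c/n = 1390·176/4299 = 56.9063
OR_MH = (521.7572 + 433.1728) / (48.0691 + 56.9063) = 954.9300 / 104.9754 = 9.09671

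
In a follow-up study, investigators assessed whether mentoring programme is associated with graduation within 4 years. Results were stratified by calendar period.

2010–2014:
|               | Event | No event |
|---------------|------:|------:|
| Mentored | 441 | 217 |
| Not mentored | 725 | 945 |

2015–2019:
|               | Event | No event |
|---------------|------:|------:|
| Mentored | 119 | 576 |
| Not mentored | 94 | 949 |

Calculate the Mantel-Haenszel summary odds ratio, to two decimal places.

2.47

OR_MH = Σ(aᵢdᵢ/nᵢ) / Σ(bᵢcᵢ/nᵢ), where nᵢ is the stratum total.
Stratum 1 (2010–2014): n = 2328; a·d/n = 441·945/2328 = 179.0142; b·c/n = 217·725/2328 = 67.5795
Stratum 2 (2015–2019): n = 1738; a·d/n = 119·949/1738 = 64.9776; b·c/n = 576·94/1738 = 31.1530
OR_MH = (179.0142 + 64.9776) / (67.5795 + 31.1530) = 243.9917 / 98.7325 = 2.47124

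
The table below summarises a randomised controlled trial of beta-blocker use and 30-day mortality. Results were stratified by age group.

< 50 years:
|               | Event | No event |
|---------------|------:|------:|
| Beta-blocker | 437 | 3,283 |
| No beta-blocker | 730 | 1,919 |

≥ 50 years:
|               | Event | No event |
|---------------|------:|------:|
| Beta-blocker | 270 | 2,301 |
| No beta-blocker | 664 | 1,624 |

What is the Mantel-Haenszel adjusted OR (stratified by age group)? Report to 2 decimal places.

OR_MH = Σ(aᵢdᵢ/nᵢ) / Σ(bᵢcᵢ/nᵢ), where nᵢ is the stratum total.
Stratum 1 (< 50 years): n = 6369; a·d/n = 437·1919/6369 = 131.6695; b·c/n = 3283·730/6369 = 376.2898
Stratum 2 (≥ 50 years): n = 4859; a·d/n = 270·1624/4859 = 90.2408; b·c/n = 2301·664/4859 = 314.4400
OR_MH = (131.6695 + 90.2408) / (376.2898 + 314.4400) = 221.9103 / 690.7298 = 0.32127

0.32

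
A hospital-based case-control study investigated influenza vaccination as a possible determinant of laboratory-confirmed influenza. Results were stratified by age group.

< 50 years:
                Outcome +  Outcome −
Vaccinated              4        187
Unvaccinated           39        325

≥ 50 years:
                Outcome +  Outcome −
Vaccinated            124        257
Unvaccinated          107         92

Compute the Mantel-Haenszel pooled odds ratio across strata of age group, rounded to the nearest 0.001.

OR_MH = Σ(aᵢdᵢ/nᵢ) / Σ(bᵢcᵢ/nᵢ), where nᵢ is the stratum total.
Stratum 1 (< 50 years): n = 555; a·d/n = 4·325/555 = 2.3423; b·c/n = 187·39/555 = 13.1405
Stratum 2 (≥ 50 years): n = 580; a·d/n = 124·92/580 = 19.6690; b·c/n = 257·107/580 = 47.4121
OR_MH = (2.3423 + 19.6690) / (13.1405 + 47.4121) = 22.0113 / 60.5526 = 0.36351

0.364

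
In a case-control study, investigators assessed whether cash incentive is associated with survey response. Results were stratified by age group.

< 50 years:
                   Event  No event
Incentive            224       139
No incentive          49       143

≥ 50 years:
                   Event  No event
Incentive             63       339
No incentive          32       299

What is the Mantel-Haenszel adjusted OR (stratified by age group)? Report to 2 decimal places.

3.08

OR_MH = Σ(aᵢdᵢ/nᵢ) / Σ(bᵢcᵢ/nᵢ), where nᵢ is the stratum total.
Stratum 1 (< 50 years): n = 555; a·d/n = 224·143/555 = 57.7153; b·c/n = 139·49/555 = 12.2721
Stratum 2 (≥ 50 years): n = 733; a·d/n = 63·299/733 = 25.6985; b·c/n = 339·32/733 = 14.7995
OR_MH = (57.7153 + 25.6985) / (12.2721 + 14.7995) = 83.4138 / 27.0715 = 3.08124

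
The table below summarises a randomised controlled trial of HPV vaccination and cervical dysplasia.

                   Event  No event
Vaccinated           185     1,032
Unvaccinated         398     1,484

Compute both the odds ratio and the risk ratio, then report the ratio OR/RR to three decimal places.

0.930

Cells: a = 185, b = 1032, c = 398, d = 1484.
OR = (185·1484)/(1032·398) = 274540/410736 = 0.66841
Risk in exposed = 185/1217 = 0.15201; risk in unexposed = 398/1882 = 0.21148; RR = 0.71882
OR/RR = 0.66841 / 0.71882 = 0.92988
The outcome is not rare, so the OR lies further from 1 than the RR.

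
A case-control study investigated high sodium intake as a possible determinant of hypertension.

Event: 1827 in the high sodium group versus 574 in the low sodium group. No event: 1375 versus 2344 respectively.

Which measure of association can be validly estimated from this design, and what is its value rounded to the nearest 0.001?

From the description: a = 1827, b = 1375, c = 574, d = 2344.
This is a case-control study: participants were sampled on outcome status, so risks in the source population cannot be estimated directly — relative risk is not valid here. The odds ratio is the appropriate measure.
OR = (a·d)/(b·c) = (1827 × 2344) / (1375 × 574) = 4282488 / 789250 = 5.42602

5.426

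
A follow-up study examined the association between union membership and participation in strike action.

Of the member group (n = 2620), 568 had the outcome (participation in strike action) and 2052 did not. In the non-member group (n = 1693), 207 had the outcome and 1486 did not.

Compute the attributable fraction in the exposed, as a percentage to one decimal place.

43.6

From the description: a = 568, b = 2052, c = 207, d = 1486.
Risk in exposed = 568/2620 = 0.21679; risk in unexposed = 207/1693 = 0.12227.
RR = 0.21679/0.12227 = 1.77310
AR% = (RR − 1)/RR × 100 = (1.77310 − 1)/1.77310 × 100 = 43.6017%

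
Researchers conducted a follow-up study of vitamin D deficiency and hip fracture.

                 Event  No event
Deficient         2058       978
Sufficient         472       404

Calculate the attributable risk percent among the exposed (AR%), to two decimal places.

20.51

Cells: a = 2058, b = 978, c = 472, d = 404.
Risk in exposed = 2058/3036 = 0.67787; risk in unexposed = 472/876 = 0.53881.
RR = 0.67787/0.53881 = 1.25807
AR% = (RR − 1)/RR × 100 = (1.25807 − 1)/1.25807 × 100 = 20.5133%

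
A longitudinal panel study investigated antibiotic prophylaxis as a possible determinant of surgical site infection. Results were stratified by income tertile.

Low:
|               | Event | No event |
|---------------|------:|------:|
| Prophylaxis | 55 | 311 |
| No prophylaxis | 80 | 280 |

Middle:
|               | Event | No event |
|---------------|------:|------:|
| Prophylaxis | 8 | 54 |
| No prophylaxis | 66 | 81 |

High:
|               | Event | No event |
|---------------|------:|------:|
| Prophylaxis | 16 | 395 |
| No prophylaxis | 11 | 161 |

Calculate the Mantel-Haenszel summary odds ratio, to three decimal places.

OR_MH = Σ(aᵢdᵢ/nᵢ) / Σ(bᵢcᵢ/nᵢ), where nᵢ is the stratum total.
Stratum 1 (Low): n = 726; a·d/n = 55·280/726 = 21.2121; b·c/n = 311·80/726 = 34.2700
Stratum 2 (Middle): n = 209; a·d/n = 8·81/209 = 3.1005; b·c/n = 54·66/209 = 17.0526
Stratum 3 (High): n = 583; a·d/n = 16·161/583 = 4.4185; b·c/n = 395·11/583 = 7.4528
OR_MH = (21.2121 + 3.1005 + 4.4185) / (34.2700 + 17.0526 + 7.4528) = 28.7311 / 58.7754 = 0.48883

0.489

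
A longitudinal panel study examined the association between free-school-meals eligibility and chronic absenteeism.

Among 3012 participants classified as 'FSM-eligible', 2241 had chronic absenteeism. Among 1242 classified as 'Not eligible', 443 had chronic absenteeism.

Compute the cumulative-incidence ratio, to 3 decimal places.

From the description: a = 2241, b = 771, c = 443, d = 799.
Risk in exposed = 2241/3012 = 0.74402; risk in unexposed = 443/1242 = 0.35668.
RR = 0.74402 / 0.35668 = 2.08595
The risk among the exposed is 2.09 times that among the unexposed.

2.086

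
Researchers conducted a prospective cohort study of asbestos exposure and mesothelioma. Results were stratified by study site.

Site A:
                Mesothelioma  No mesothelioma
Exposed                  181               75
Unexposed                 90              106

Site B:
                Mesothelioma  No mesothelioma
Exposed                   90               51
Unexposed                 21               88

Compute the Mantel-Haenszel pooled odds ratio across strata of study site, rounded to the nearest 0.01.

3.86

OR_MH = Σ(aᵢdᵢ/nᵢ) / Σ(bᵢcᵢ/nᵢ), where nᵢ is the stratum total.
Stratum 1 (Site A): n = 452; a·d/n = 181·106/452 = 42.4469; b·c/n = 75·90/452 = 14.9336
Stratum 2 (Site B): n = 250; a·d/n = 90·88/250 = 31.6800; b·c/n = 51·21/250 = 4.2840
OR_MH = (42.4469 + 31.6800) / (14.9336 + 4.2840) = 74.1269 / 19.2176 = 3.85723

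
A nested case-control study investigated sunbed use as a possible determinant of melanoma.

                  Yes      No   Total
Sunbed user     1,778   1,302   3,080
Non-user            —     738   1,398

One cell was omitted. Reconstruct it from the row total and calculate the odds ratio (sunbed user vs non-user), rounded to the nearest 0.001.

The missing cell is in the unexposed row: 1398 − 738 = 660.
So a = 1778, b = 1302, c = 660, d = 738.
OR = (a·d)/(b·c) = (1778 × 738) / (1302 × 660) = 1312164 / 859320 = 1.52698

1.527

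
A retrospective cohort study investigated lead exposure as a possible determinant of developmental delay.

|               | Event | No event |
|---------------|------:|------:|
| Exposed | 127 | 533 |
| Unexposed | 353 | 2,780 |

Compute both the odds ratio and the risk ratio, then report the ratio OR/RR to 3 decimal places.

Cells: a = 127, b = 533, c = 353, d = 2780.
OR = (127·2780)/(533·353) = 353060/188149 = 1.87649
Risk in exposed = 127/660 = 0.19242; risk in unexposed = 353/3133 = 0.11267; RR = 1.70783
OR/RR = 1.87649 / 1.70783 = 1.09876
The outcome is not rare, so the OR lies further from 1 than the RR.

1.099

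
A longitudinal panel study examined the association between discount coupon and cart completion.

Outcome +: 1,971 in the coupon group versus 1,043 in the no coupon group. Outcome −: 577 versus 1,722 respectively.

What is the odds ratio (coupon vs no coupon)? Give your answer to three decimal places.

5.640

From the description: a = 1971, b = 577, c = 1043, d = 1722.
OR = (a·d)/(b·c) = (1971 × 1722) / (577 × 1043) = 3394062 / 601811 = 5.63975
The odds of cart completion are about 5.64 times as high in the coupon group.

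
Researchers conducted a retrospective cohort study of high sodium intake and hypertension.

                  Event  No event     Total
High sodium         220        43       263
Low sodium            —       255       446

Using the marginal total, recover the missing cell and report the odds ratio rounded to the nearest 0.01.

The missing cell is in the unexposed row: 446 − 255 = 191.
So a = 220, b = 43, c = 191, d = 255.
OR = (a·d)/(b·c) = (220 × 255) / (43 × 191) = 56100 / 8213 = 6.83063

6.83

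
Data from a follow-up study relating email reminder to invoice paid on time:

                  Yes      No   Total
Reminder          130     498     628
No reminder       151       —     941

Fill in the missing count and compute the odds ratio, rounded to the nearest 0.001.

The missing cell is in the unexposed row: 941 − 151 = 790.
So a = 130, b = 498, c = 151, d = 790.
OR = (a·d)/(b·c) = (130 × 790) / (498 × 151) = 102700 / 75198 = 1.36573

1.366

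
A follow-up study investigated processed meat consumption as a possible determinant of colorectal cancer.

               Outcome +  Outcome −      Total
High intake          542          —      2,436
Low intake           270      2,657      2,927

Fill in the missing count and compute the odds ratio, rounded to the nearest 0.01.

The missing cell is in the exposed row: 2436 − 542 = 1894.
So a = 542, b = 1894, c = 270, d = 2657.
OR = (a·d)/(b·c) = (542 × 2657) / (1894 × 270) = 1440094 / 511380 = 2.81609

2.82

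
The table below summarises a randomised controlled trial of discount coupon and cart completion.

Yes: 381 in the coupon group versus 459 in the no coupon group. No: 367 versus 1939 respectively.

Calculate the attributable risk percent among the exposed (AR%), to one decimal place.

From the description: a = 381, b = 367, c = 459, d = 1939.
Risk in exposed = 381/748 = 0.50936; risk in unexposed = 459/2398 = 0.19141.
RR = 0.50936/0.19141 = 2.66109
AR% = (RR − 1)/RR × 100 = (2.66109 − 1)/2.66109 × 100 = 62.4214%

62.4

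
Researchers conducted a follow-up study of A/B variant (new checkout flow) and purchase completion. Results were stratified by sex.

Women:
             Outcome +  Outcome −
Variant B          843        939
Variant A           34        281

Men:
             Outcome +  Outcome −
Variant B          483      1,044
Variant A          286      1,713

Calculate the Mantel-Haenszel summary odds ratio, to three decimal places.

3.479

OR_MH = Σ(aᵢdᵢ/nᵢ) / Σ(bᵢcᵢ/nᵢ), where nᵢ is the stratum total.
Stratum 1 (Women): n = 2097; a·d/n = 843·281/2097 = 112.9628; b·c/n = 939·34/2097 = 15.2246
Stratum 2 (Men): n = 3526; a·d/n = 483·1713/3526 = 234.6509; b·c/n = 1044·286/3526 = 84.6807
OR_MH = (112.9628 + 234.6509) / (15.2246 + 84.6807) = 347.6137 / 99.9053 = 3.47943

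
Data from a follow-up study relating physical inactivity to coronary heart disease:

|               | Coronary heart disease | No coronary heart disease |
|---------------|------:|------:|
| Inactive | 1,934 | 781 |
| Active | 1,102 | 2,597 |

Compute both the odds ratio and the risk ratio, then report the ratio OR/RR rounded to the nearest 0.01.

2.44

Cells: a = 1934, b = 781, c = 1102, d = 2597.
OR = (1934·2597)/(781·1102) = 5022598/860662 = 5.83574
Risk in exposed = 1934/2715 = 0.71234; risk in unexposed = 1102/3699 = 0.29792; RR = 2.39105
OR/RR = 5.83574 / 2.39105 = 2.44066
The outcome is not rare, so the OR lies further from 1 than the RR.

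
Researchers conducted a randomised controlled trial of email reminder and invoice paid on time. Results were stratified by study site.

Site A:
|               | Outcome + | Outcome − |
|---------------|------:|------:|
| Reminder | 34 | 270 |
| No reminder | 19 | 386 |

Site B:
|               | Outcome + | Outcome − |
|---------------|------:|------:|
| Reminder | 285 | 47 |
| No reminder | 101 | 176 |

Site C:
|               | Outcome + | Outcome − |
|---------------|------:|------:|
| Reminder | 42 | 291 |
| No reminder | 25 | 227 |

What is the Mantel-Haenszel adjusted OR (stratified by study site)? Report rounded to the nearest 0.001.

4.266

OR_MH = Σ(aᵢdᵢ/nᵢ) / Σ(bᵢcᵢ/nᵢ), where nᵢ is the stratum total.
Stratum 1 (Site A): n = 709; a·d/n = 34·386/709 = 18.5106; b·c/n = 270·19/709 = 7.2355
Stratum 2 (Site B): n = 609; a·d/n = 285·176/609 = 82.3645; b·c/n = 47·101/609 = 7.7947
Stratum 3 (Site C): n = 585; a·d/n = 42·227/585 = 16.2974; b·c/n = 291·25/585 = 12.4359
OR_MH = (18.5106 + 82.3645 + 16.2974) / (7.2355 + 7.7947 + 12.4359) = 117.1725 / 27.4662 = 4.26607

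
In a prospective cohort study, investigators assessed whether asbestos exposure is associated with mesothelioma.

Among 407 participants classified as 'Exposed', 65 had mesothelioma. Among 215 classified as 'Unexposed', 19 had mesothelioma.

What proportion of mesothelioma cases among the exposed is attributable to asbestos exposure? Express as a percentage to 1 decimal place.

From the description: a = 65, b = 342, c = 19, d = 196.
Risk in exposed = 65/407 = 0.15971; risk in unexposed = 19/215 = 0.08837.
RR = 0.15971/0.08837 = 1.80719
AR% = (RR − 1)/RR × 100 = (1.80719 − 1)/1.80719 × 100 = 44.6655%

44.7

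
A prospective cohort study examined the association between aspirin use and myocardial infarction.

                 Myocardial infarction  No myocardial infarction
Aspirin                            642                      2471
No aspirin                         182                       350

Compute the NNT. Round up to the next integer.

Risk in treated group = 642/3113 = 0.20623; risk in control = 182/532 = 0.34211.
Absolute risk reduction = 0.34211 − 0.20623 = 0.13587
NNT = 1 / ARR = 1 / 0.13587 = 7.360 → round up → 8

8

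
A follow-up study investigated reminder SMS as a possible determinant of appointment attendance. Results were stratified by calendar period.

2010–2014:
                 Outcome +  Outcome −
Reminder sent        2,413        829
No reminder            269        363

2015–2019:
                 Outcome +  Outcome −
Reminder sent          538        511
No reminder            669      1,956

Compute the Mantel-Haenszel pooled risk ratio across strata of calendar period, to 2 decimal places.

1.87

RR_MH = Σ(aᵢ·n₀ᵢ/nᵢ) / Σ(cᵢ·n₁ᵢ/nᵢ), with n₁ᵢ = aᵢ+bᵢ (exposed), n₀ᵢ = cᵢ+dᵢ (unexposed), nᵢ = n₁ᵢ+n₀ᵢ.
Stratum 1 (2010–2014): n₁ = 3242, n₀ = 632, n = 3874; a·n₀/n = 2413·632/3874 = 393.6541; c·n₁/n = 269·3242/3874 = 225.1156
Stratum 2 (2015–2019): n₁ = 1049, n₀ = 2625, n = 3674; a·n₀/n = 538·2625/3674 = 384.3903; c·n₁/n = 669·1049/3674 = 191.0128
RR_MH = (393.6541 + 384.3903) / (225.1156 + 191.0128) = 778.0444 / 416.1284 = 1.86972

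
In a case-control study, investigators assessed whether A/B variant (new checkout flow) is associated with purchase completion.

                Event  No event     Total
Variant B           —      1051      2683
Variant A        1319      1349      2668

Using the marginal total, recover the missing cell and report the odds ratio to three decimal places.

The missing cell is in the exposed row: 2683 − 1051 = 1632.
So a = 1632, b = 1051, c = 1319, d = 1349.
OR = (a·d)/(b·c) = (1632 × 1349) / (1051 × 1319) = 2201568 / 1386269 = 1.58812

1.588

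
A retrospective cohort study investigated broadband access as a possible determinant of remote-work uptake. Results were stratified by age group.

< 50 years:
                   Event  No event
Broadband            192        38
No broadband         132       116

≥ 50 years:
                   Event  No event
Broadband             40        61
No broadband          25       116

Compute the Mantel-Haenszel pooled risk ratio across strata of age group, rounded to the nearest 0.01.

RR_MH = Σ(aᵢ·n₀ᵢ/nᵢ) / Σ(cᵢ·n₁ᵢ/nᵢ), with n₁ᵢ = aᵢ+bᵢ (exposed), n₀ᵢ = cᵢ+dᵢ (unexposed), nᵢ = n₁ᵢ+n₀ᵢ.
Stratum 1 (< 50 years): n₁ = 230, n₀ = 248, n = 478; a·n₀/n = 192·248/478 = 99.6151; c·n₁/n = 132·230/478 = 63.5146
Stratum 2 (≥ 50 years): n₁ = 101, n₀ = 141, n = 242; a·n₀/n = 40·141/242 = 23.3058; c·n₁/n = 25·101/242 = 10.4339
RR_MH = (99.6151 + 23.3058) / (63.5146 + 10.4339) = 122.9208 / 73.9485 = 1.66225

1.66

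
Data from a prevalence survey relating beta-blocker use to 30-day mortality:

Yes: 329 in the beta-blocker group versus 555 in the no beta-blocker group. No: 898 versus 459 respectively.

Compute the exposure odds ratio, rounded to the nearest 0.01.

0.30

From the description: a = 329, b = 898, c = 555, d = 459.
OR = (a·d)/(b·c) = (329 × 459) / (898 × 555) = 151011 / 498390 = 0.30300
Exposure is associated with lower odds of 30-day mortality (OR = 0.30 < 1).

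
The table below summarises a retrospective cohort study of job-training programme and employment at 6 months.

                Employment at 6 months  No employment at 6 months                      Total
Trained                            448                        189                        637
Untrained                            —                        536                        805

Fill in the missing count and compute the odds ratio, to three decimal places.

The missing cell is in the unexposed row: 805 − 536 = 269.
So a = 448, b = 189, c = 269, d = 536.
OR = (a·d)/(b·c) = (448 × 536) / (189 × 269) = 240128 / 50841 = 4.72312

4.723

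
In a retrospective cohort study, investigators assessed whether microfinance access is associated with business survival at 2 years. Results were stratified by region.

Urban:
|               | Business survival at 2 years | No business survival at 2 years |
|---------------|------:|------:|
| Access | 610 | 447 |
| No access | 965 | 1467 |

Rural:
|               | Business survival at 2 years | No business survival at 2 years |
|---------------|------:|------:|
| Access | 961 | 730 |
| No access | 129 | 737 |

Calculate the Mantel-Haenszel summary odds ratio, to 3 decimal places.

3.325

OR_MH = Σ(aᵢdᵢ/nᵢ) / Σ(bᵢcᵢ/nᵢ), where nᵢ is the stratum total.
Stratum 1 (Urban): n = 3489; a·d/n = 610·1467/3489 = 256.4832; b·c/n = 447·965/3489 = 123.6328
Stratum 2 (Rural): n = 2557; a·d/n = 961·737/2557 = 276.9875; b·c/n = 730·129/2557 = 36.8283
OR_MH = (256.4832 + 276.9875) / (123.6328 + 36.8283) = 533.4707 / 160.4612 = 3.32461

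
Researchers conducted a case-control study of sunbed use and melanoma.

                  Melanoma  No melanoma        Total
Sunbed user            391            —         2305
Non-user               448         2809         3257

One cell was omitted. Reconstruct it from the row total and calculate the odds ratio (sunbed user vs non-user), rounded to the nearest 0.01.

1.28

The missing cell is in the exposed row: 2305 − 391 = 1914.
So a = 391, b = 1914, c = 448, d = 2809.
OR = (a·d)/(b·c) = (391 × 2809) / (1914 × 448) = 1098319 / 857472 = 1.28088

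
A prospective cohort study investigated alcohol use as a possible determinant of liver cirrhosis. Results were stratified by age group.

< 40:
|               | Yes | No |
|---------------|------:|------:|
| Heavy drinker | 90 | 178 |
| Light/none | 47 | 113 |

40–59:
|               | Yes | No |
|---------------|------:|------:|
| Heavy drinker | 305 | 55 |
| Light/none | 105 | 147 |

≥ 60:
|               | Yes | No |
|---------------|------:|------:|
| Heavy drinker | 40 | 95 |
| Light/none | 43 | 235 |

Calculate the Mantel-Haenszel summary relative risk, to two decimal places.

RR_MH = Σ(aᵢ·n₀ᵢ/nᵢ) / Σ(cᵢ·n₁ᵢ/nᵢ), with n₁ᵢ = aᵢ+bᵢ (exposed), n₀ᵢ = cᵢ+dᵢ (unexposed), nᵢ = n₁ᵢ+n₀ᵢ.
Stratum 1 (< 40): n₁ = 268, n₀ = 160, n = 428; a·n₀/n = 90·160/428 = 33.6449; c·n₁/n = 47·268/428 = 29.4299
Stratum 2 (40–59): n₁ = 360, n₀ = 252, n = 612; a·n₀/n = 305·252/612 = 125.5882; c·n₁/n = 105·360/612 = 61.7647
Stratum 3 (≥ 60): n₁ = 135, n₀ = 278, n = 413; a·n₀/n = 40·278/413 = 26.9249; c·n₁/n = 43·135/413 = 14.0557
RR_MH = (33.6449 + 125.5882 + 26.9249) / (29.4299 + 61.7647 + 14.0557) = 186.1580 / 105.2503 = 1.76872

1.77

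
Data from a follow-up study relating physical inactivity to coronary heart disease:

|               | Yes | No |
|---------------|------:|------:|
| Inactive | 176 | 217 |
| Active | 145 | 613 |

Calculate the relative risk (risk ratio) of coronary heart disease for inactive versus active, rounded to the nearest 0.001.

2.341

Cells: a = 176, b = 217, c = 145, d = 613.
Risk in exposed = 176/393 = 0.44784; risk in unexposed = 145/758 = 0.19129.
RR = 0.44784 / 0.19129 = 2.34111
The risk among the exposed is 2.34 times that among the unexposed.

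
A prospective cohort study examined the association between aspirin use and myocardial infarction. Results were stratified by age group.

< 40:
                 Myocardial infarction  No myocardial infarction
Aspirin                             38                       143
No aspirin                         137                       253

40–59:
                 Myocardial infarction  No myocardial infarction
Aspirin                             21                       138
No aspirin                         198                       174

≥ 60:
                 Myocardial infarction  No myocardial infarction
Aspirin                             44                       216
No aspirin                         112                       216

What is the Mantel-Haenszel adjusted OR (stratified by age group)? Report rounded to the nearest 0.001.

OR_MH = Σ(aᵢdᵢ/nᵢ) / Σ(bᵢcᵢ/nᵢ), where nᵢ is the stratum total.
Stratum 1 (< 40): n = 571; a·d/n = 38·253/571 = 16.8371; b·c/n = 143·137/571 = 34.3100
Stratum 2 (40–59): n = 531; a·d/n = 21·174/531 = 6.8814; b·c/n = 138·198/531 = 51.4576
Stratum 3 (≥ 60): n = 588; a·d/n = 44·216/588 = 16.1633; b·c/n = 216·112/588 = 41.1429
OR_MH = (16.8371 + 6.8814 + 16.1633) / (34.3100 + 51.4576 + 41.1429) = 39.8817 / 126.9105 = 0.31425

0.314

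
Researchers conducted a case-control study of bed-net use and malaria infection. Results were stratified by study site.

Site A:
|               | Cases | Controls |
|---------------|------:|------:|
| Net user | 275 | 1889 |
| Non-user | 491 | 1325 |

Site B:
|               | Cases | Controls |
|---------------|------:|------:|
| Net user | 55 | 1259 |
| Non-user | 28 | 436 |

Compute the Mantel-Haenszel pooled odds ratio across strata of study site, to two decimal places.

0.42

OR_MH = Σ(aᵢdᵢ/nᵢ) / Σ(bᵢcᵢ/nᵢ), where nᵢ is the stratum total.
Stratum 1 (Site A): n = 3980; a·d/n = 275·1325/3980 = 91.5515; b·c/n = 1889·491/3980 = 233.0399
Stratum 2 (Site B): n = 1778; a·d/n = 55·436/1778 = 13.4871; b·c/n = 1259·28/1778 = 19.8268
OR_MH = (91.5515 + 13.4871) / (233.0399 + 19.8268) = 105.0386 / 252.8667 = 0.41539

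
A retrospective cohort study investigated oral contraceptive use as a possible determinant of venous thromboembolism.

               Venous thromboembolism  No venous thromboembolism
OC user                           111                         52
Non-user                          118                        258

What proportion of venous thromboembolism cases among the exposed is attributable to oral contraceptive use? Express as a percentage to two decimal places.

Cells: a = 111, b = 52, c = 118, d = 258.
Risk in exposed = 111/163 = 0.68098; risk in unexposed = 118/376 = 0.31383.
RR = 0.68098/0.31383 = 2.16991
AR% = (RR − 1)/RR × 100 = (2.16991 − 1)/2.16991 × 100 = 53.9151%

53.92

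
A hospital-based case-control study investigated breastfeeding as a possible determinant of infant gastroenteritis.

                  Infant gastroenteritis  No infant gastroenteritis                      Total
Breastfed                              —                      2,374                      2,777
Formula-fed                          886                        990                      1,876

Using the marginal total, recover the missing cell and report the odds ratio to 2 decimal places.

The missing cell is in the exposed row: 2777 − 2374 = 403.
So a = 403, b = 2374, c = 886, d = 990.
OR = (a·d)/(b·c) = (403 × 990) / (2374 × 886) = 398970 / 2103364 = 0.18968

0.19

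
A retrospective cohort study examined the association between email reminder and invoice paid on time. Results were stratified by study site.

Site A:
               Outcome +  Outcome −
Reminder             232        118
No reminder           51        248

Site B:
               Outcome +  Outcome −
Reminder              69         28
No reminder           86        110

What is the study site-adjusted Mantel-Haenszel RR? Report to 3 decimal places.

2.734

RR_MH = Σ(aᵢ·n₀ᵢ/nᵢ) / Σ(cᵢ·n₁ᵢ/nᵢ), with n₁ᵢ = aᵢ+bᵢ (exposed), n₀ᵢ = cᵢ+dᵢ (unexposed), nᵢ = n₁ᵢ+n₀ᵢ.
Stratum 1 (Site A): n₁ = 350, n₀ = 299, n = 649; a·n₀/n = 232·299/649 = 106.8844; c·n₁/n = 51·350/649 = 27.5039
Stratum 2 (Site B): n₁ = 97, n₀ = 196, n = 293; a·n₀/n = 69·196/293 = 46.1570; c·n₁/n = 86·97/293 = 28.4710
RR_MH = (106.8844 + 46.1570) / (27.5039 + 28.4710) = 153.0414 / 55.9748 = 2.73411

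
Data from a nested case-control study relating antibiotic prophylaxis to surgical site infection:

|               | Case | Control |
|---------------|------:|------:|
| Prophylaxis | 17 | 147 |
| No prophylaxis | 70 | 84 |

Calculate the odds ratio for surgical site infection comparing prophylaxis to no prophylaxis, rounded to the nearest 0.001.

0.139

Cells: a = 17, b = 147, c = 70, d = 84.
OR = (a·d)/(b·c) = (17 × 84) / (147 × 70) = 1428 / 10290 = 0.13878
Exposure is associated with lower odds of surgical site infection (OR = 0.14 < 1).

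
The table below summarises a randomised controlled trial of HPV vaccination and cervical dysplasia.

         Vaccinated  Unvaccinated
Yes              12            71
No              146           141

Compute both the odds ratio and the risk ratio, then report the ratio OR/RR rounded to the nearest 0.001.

Reading the table with exposure as columns: a = 12 (Vaccinated, case), b = 146 (Vaccinated, non-case), c = 71 (Unvaccinated, case), d = 141.
OR = (12·141)/(146·71) = 1692/10366 = 0.16323
Risk in exposed = 12/158 = 0.07595; risk in unexposed = 71/212 = 0.33491; RR = 0.22678
OR/RR = 0.16323 / 0.22678 = 0.71976
The outcome is not rare, so the OR lies further from 1 than the RR.

0.720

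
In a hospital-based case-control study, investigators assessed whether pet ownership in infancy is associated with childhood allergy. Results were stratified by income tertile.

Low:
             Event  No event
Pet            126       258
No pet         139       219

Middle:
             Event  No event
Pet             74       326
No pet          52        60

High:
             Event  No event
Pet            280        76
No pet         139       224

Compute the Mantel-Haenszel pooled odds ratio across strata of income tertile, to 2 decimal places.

OR_MH = Σ(aᵢdᵢ/nᵢ) / Σ(bᵢcᵢ/nᵢ), where nᵢ is the stratum total.
Stratum 1 (Low): n = 742; a·d/n = 126·219/742 = 37.1887; b·c/n = 258·139/742 = 48.3315
Stratum 2 (Middle): n = 512; a·d/n = 74·60/512 = 8.6719; b·c/n = 326·52/512 = 33.1094
Stratum 3 (High): n = 719; a·d/n = 280·224/719 = 87.2323; b·c/n = 76·139/719 = 14.6926
OR_MH = (37.1887 + 8.6719 + 87.2323) / (48.3315 + 33.1094 + 14.6926) = 133.0928 / 96.1335 = 1.38446

1.38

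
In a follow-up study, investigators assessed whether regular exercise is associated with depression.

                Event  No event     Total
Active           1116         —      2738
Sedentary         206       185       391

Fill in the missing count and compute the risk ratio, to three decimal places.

The missing cell is in the exposed row: 2738 − 1116 = 1622.
So a = 1116, b = 1622, c = 206, d = 185.
RR = [a/(a+b)] / [c/(c+d)] = (1116/2738) / (206/391) = 0.40760/0.52685 = 0.77364

0.774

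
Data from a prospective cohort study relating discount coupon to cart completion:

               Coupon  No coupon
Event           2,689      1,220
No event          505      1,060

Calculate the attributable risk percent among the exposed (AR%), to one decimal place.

36.4

Reading the table with exposure as columns: a = 2689 (Coupon, case), b = 505 (Coupon, non-case), c = 1220 (No coupon, case), d = 1060.
Risk in exposed = 2689/3194 = 0.84189; risk in unexposed = 1220/2280 = 0.53509.
RR = 0.84189/0.53509 = 1.57337
AR% = (RR − 1)/RR × 100 = (1.57337 − 1)/1.57337 × 100 = 36.4422%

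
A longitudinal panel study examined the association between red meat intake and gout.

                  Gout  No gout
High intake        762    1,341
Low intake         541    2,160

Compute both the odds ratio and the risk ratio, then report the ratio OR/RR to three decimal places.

Cells: a = 762, b = 1341, c = 541, d = 2160.
OR = (762·2160)/(1341·541) = 1645920/725481 = 2.26873
Risk in exposed = 762/2103 = 0.36234; risk in unexposed = 541/2701 = 0.20030; RR = 1.80902
OR/RR = 2.26873 / 1.80902 = 1.25412
The outcome is not rare, so the OR lies further from 1 than the RR.

1.254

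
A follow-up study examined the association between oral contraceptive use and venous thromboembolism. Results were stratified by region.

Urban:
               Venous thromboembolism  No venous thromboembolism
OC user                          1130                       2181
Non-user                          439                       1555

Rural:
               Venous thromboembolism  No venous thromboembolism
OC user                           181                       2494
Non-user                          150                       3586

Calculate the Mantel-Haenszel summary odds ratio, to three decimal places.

1.811

OR_MH = Σ(aᵢdᵢ/nᵢ) / Σ(bᵢcᵢ/nᵢ), where nᵢ is the stratum total.
Stratum 1 (Urban): n = 5305; a·d/n = 1130·1555/5305 = 331.2253; b·c/n = 2181·439/5305 = 180.4824
Stratum 2 (Rural): n = 6411; a·d/n = 181·3586/6411 = 101.2426; b·c/n = 2494·150/6411 = 58.3528
OR_MH = (331.2253 + 101.2426) / (180.4824 + 58.3528) = 432.4678 / 238.8352 = 1.81074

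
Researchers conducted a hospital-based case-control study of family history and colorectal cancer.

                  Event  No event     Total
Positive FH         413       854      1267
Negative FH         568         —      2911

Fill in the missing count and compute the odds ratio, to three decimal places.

1.995

The missing cell is in the unexposed row: 2911 − 568 = 2343.
So a = 413, b = 854, c = 568, d = 2343.
OR = (a·d)/(b·c) = (413 × 2343) / (854 × 568) = 967659 / 485072 = 1.99488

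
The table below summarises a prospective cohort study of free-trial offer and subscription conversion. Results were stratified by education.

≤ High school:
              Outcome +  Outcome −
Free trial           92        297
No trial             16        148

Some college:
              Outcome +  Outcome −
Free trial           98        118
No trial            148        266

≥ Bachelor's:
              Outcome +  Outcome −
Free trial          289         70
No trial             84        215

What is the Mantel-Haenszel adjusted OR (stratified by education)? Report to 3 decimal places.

OR_MH = Σ(aᵢdᵢ/nᵢ) / Σ(bᵢcᵢ/nᵢ), where nᵢ is the stratum total.
Stratum 1 (≤ High school): n = 553; a·d/n = 92·148/553 = 24.6221; b·c/n = 297·16/553 = 8.5931
Stratum 2 (Some college): n = 630; a·d/n = 98·266/630 = 41.3778; b·c/n = 118·148/630 = 27.7206
Stratum 3 (≥ Bachelor's): n = 658; a·d/n = 289·215/658 = 94.4301; b·c/n = 70·84/658 = 8.9362
OR_MH = (24.6221 + 41.3778 + 94.4301) / (8.5931 + 27.7206 + 8.9362) = 160.4299 / 45.2499 = 3.54542

3.545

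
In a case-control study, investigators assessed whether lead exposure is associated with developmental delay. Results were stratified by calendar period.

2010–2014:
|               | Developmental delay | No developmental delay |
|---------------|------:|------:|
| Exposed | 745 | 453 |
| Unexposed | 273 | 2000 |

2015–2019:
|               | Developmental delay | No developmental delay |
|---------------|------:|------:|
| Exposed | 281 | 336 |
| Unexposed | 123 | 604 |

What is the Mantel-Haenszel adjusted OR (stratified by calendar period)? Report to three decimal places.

8.369

OR_MH = Σ(aᵢdᵢ/nᵢ) / Σ(bᵢcᵢ/nᵢ), where nᵢ is the stratum total.
Stratum 1 (2010–2014): n = 3471; a·d/n = 745·2000/3471 = 429.2711; b·c/n = 453·273/3471 = 35.6292
Stratum 2 (2015–2019): n = 1344; a·d/n = 281·604/1344 = 126.2827; b·c/n = 336·123/1344 = 30.7500
OR_MH = (429.2711 + 126.2827) / (35.6292 + 30.7500) = 555.5538 / 66.3792 = 8.36939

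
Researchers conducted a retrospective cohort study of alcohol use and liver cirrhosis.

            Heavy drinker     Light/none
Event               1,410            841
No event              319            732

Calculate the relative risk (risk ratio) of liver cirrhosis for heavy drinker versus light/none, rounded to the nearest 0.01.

Reading the table with exposure as columns: a = 1410 (Heavy drinker, case), b = 319 (Heavy drinker, non-case), c = 841 (Light/none, case), d = 732.
Risk in exposed = 1410/1729 = 0.81550; risk in unexposed = 841/1573 = 0.53465.
RR = 0.81550 / 0.53465 = 1.52531
The risk among the exposed is 1.53 times that among the unexposed.

1.53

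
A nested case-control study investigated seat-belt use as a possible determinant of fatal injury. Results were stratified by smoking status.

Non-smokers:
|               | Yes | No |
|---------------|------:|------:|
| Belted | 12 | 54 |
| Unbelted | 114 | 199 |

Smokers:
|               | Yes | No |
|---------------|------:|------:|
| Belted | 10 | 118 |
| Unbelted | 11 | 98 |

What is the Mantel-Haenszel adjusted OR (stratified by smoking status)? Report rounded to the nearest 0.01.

0.48

OR_MH = Σ(aᵢdᵢ/nᵢ) / Σ(bᵢcᵢ/nᵢ), where nᵢ is the stratum total.
Stratum 1 (Non-smokers): n = 379; a·d/n = 12·199/379 = 6.3008; b·c/n = 54·114/379 = 16.2427
Stratum 2 (Smokers): n = 237; a·d/n = 10·98/237 = 4.1350; b·c/n = 118·11/237 = 5.4768
OR_MH = (6.3008 + 4.1350) / (16.2427 + 5.4768) = 10.4358 / 21.7195 = 0.48048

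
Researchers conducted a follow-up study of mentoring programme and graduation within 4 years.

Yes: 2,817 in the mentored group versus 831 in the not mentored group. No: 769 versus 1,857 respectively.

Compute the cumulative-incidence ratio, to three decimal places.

From the description: a = 2817, b = 769, c = 831, d = 1857.
Risk in exposed = 2817/3586 = 0.78555; risk in unexposed = 831/2688 = 0.30915.
RR = 0.78555 / 0.30915 = 2.54100
The risk among the exposed is 2.54 times that among the unexposed.

2.541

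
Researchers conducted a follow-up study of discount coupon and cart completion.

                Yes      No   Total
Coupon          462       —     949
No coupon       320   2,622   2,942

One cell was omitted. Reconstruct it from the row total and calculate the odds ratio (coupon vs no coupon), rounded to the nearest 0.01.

The missing cell is in the exposed row: 949 − 462 = 487.
So a = 462, b = 487, c = 320, d = 2622.
OR = (a·d)/(b·c) = (462 × 2622) / (487 × 320) = 1211364 / 155840 = 7.77313

7.77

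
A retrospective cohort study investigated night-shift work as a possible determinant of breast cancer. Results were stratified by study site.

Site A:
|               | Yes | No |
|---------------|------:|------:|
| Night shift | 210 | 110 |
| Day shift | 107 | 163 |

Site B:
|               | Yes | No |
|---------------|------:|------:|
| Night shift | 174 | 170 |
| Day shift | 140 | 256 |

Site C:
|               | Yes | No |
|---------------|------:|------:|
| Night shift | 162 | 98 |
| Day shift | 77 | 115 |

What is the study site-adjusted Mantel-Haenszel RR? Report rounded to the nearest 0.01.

1.54

RR_MH = Σ(aᵢ·n₀ᵢ/nᵢ) / Σ(cᵢ·n₁ᵢ/nᵢ), with n₁ᵢ = aᵢ+bᵢ (exposed), n₀ᵢ = cᵢ+dᵢ (unexposed), nᵢ = n₁ᵢ+n₀ᵢ.
Stratum 1 (Site A): n₁ = 320, n₀ = 270, n = 590; a·n₀/n = 210·270/590 = 96.1017; c·n₁/n = 107·320/590 = 58.0339
Stratum 2 (Site B): n₁ = 344, n₀ = 396, n = 740; a·n₀/n = 174·396/740 = 93.1135; c·n₁/n = 140·344/740 = 65.0811
Stratum 3 (Site C): n₁ = 260, n₀ = 192, n = 452; a·n₀/n = 162·192/452 = 68.8142; c·n₁/n = 77·260/452 = 44.2920
RR_MH = (96.1017 + 93.1135 + 68.8142) / (58.0339 + 65.0811 + 44.2920) = 258.0294 / 167.4070 = 1.54133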